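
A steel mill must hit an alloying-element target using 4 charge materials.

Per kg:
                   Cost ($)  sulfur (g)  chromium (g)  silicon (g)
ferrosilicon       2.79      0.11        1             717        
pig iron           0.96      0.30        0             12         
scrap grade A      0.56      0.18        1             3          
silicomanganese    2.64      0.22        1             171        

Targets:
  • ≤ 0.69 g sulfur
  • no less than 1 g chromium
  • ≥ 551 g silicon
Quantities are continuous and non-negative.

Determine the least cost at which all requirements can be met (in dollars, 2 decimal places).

Let x1 = kg of ferrosilicon, x2 = kg of pig iron, x3 = kg of scrap grade A, x4 = kg of silicomanganese.
Minimize 2.79x1 + 0.96x2 + 0.56x3 + 2.64x4 subject to:
  0.11x1 + 0.3x2 + 0.18x3 + 0.22x4 ≤ 0.69   (sulfur)
  1x1 + 1x3 + 1x4 ≥ 1   (chromium)
  717x1 + 12x2 + 3x3 + 171x4 ≥ 551   (silicon)
  x1, x2, x3, x4 ≥ 0.
At the optimum only ferrosilicon, scrap grade A are positive (pig iron, silicomanganese = 0). There the chromium and silicon constraints are tight.
So ferrosilicon = 0.7675 kg, scrap grade A = 0.2325 kg.
Objective = 2.79·0.7675 + 0.56·0.2325 = 2.2715.

$2.27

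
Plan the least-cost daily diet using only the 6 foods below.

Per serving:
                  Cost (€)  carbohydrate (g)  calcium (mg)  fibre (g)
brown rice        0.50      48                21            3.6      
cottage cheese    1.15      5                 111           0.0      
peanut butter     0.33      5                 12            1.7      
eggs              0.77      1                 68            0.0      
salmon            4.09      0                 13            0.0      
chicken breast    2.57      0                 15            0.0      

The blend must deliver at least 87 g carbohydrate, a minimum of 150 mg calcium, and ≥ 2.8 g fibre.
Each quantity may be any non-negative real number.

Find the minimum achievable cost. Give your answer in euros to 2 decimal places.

€2.04

This is a linear program. Let x1 = servings of brown rice, x2 = servings of cottage cheese, x3 = servings of peanut butter, x4 = servings of eggs, x5 = servings of salmon, x6 = servings of chicken breast.
min 0.5x1 + 1.15x2 + 0.33x3 + 0.77x4 + 4.09x5 + 2.57x6 s.t.:
  48x1 + 5x2 + 5x3 + 1x4 ≥ 87   (carbohydrate)
  21x1 + 111x2 + 12x3 + 68x4 + 13x5 + 15x6 ≥ 150   (calcium)
  3.6x1 + 1.7x3 ≥ 2.8   (fibre)
  x1, x2, x3, x4, x5, x6 ≥ 0.
The optimal basis is {brown rice, cottage cheese}; peanut butter, eggs, salmon, chicken breast drop out. There the carbohydrate and calcium constraints are tight.
Solving gives x1 = 1.705, x2 = 1.029.
Objective = 0.5·1.705 + 1.15·1.029 = 2.0359.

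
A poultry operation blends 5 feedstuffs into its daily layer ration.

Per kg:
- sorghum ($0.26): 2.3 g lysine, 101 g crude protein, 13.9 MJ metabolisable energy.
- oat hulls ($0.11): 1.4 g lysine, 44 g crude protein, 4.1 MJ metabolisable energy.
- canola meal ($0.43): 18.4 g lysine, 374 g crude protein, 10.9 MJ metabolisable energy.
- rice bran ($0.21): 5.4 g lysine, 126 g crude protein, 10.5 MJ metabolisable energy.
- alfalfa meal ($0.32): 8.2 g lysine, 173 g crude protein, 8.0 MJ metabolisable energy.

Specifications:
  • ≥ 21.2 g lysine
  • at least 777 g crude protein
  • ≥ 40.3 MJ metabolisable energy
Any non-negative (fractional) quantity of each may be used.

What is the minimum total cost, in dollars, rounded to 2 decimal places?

$1.06

Treat it as an LP. Let x1 = kg of sorghum, x2 = kg of oat hulls, x3 = kg of canola meal, x4 = kg of rice bran, x5 = kg of alfalfa meal.
Minimise 0.26x1 + 0.11x2 + 0.43x3 + 0.21x4 + 0.32x5 subject to:
  2.3x1 + 1.4x2 + 18.4x3 + 5.4x4 + 8.2x5 ≥ 21.2   (lysine)
  101x1 + 44x2 + 374x3 + 126x4 + 173x5 ≥ 777   (crude protein)
  13.9x1 + 4.1x2 + 10.9x3 + 10.5x4 + 8x5 ≥ 40.3   (metabolisable energy)
  x1, x2, x3, x4, x5 ≥ 0.
The cheapest feasible vertex uses only canola meal, rice bran; sorghum, oat hulls, alfalfa meal are not used. The crude protein and metabolisable energy requirements are met with equality.
Solving gives x3 = 1.206, x4 = 2.586.
Cost = 0.43·1.206 + 0.21·2.586 = 1.0616.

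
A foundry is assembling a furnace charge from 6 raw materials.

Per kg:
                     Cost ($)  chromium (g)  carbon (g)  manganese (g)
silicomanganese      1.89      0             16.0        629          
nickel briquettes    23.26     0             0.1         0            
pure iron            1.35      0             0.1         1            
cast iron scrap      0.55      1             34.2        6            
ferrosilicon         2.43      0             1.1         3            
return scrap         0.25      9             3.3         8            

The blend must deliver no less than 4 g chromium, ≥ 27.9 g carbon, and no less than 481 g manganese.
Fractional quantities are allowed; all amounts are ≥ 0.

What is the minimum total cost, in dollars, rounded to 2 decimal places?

$1.76

Let x1 = kg of silicomanganese, x2 = kg of nickel briquettes, x3 = kg of pure iron, x4 = kg of cast iron scrap, x5 = kg of ferrosilicon, x6 = kg of return scrap.
Minimize 1.89x1 + 23.26x2 + 1.35x3 + 0.55x4 + 2.43x5 + 0.25x6 with:
  1x4 + 9x6 ≥ 4   (chromium)
  16x1 + 0.1x2 + 0.1x3 + 34.2x4 + 1.1x5 + 3.3x6 ≥ 27.9   (carbon)
  629x1 + 1x3 + 6x4 + 3x5 + 8x6 ≥ 481   (manganese)
  x1, x2, x3, x4, x5, x6 ≥ 0.
The optimal basis is {silicomanganese, cast iron scrap, return scrap}; nickel briquettes, pure iron, ferrosilicon drop out. The chromium, carbon, manganese requirements are met with equality.
Solving gives x1 = 0.7556, x4 = 0.4239, x6 = 0.3973.
Hence cost = 1.89·0.7556 + 0.55·0.4239 + 0.25·0.3973 = $1.7606.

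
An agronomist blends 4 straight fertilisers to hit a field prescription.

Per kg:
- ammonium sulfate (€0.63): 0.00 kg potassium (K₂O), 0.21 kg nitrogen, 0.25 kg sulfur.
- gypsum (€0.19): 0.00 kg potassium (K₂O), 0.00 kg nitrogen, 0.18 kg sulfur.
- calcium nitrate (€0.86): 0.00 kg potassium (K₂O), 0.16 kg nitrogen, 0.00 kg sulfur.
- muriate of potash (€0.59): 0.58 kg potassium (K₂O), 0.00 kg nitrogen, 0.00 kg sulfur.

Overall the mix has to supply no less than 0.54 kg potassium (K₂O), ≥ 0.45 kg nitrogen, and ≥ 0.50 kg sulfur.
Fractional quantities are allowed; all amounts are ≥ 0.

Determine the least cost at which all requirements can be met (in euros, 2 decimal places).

€1.90

Let x1 = kg of ammonium sulfate, x2 = kg of gypsum, x3 = kg of calcium nitrate, x4 = kg of muriate of potash.
min 0.63x1 + 0.19x2 + 0.86x3 + 0.59x4 s.t.:
  0.58x4 ≥ 0.54   (potassium (K₂O))
  0.21x1 + 0.16x3 ≥ 0.45   (nitrogen)
  0.25x1 + 0.18x2 ≥ 0.5   (sulfur)
  x1, x2, x3, x4 ≥ 0.
At the optimum only ammonium sulfate, muriate of potash are positive (gypsum, calcium nitrate = 0). The potassium (K₂O) and nitrogen requirements are met with equality.
That vertex is x1 = 2.143, x4 = 0.931.
Hence cost = 0.63·2.143 + 0.59·0.931 = €1.8994.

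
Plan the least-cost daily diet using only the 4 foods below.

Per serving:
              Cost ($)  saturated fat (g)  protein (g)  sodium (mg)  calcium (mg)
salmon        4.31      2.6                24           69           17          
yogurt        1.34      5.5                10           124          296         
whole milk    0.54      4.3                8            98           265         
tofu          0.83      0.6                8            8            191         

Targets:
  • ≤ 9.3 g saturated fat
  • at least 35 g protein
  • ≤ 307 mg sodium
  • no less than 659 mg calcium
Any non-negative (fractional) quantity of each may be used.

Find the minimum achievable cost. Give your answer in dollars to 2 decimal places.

$3.11

Set it up as a linear program. Let x1 = servings of salmon, x2 = servings of yogurt, x3 = servings of whole milk, x4 = servings of tofu.
min 4.31x1 + 1.34x2 + 0.54x3 + 0.83x4 with:
  2.6x1 + 5.5x2 + 4.3x3 + 0.6x4 ≤ 9.3   (saturated fat)
  24x1 + 10x2 + 8x3 + 8x4 ≥ 35   (protein)
  69x1 + 124x2 + 98x3 + 8x4 ≤ 307   (sodium)
  17x1 + 296x2 + 265x3 + 191x4 ≥ 659   (calcium)
  x1, x2, x3, x4 ≥ 0.
The cheapest feasible vertex uses only whole milk, tofu; salmon, yogurt are not used. Binding constraints: saturated fat and protein.
That vertex is x3 = 1.804, x4 = 2.571.
Total cost: 0.54·1.804 + 0.83·2.571 = 3.1081.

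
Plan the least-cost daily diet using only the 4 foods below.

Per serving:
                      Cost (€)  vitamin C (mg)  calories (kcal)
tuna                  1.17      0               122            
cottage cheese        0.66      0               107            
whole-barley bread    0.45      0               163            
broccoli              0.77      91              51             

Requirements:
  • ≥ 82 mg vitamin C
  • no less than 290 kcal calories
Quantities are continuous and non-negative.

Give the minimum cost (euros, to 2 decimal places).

This is a linear program. Let x1 = servings of tuna, x2 = servings of cottage cheese, x3 = servings of whole-barley bread, x4 = servings of broccoli.
min 1.17x1 + 0.66x2 + 0.45x3 + 0.77x4 subject to:
  91x4 ≥ 82   (vitamin C)
  122x1 + 107x2 + 163x3 + 51x4 ≥ 290   (calories)
  x1, x2, x3, x4 ≥ 0.
At the optimum only whole-barley bread, broccoli are positive (tuna, cottage cheese = 0). Binding constraints: vitamin C and calories.
So whole-barley bread = 1.497 servings, broccoli = 0.9011 servings.
Hence cost = 0.45·1.497 + 0.77·0.9011 = €1.3675.

€1.37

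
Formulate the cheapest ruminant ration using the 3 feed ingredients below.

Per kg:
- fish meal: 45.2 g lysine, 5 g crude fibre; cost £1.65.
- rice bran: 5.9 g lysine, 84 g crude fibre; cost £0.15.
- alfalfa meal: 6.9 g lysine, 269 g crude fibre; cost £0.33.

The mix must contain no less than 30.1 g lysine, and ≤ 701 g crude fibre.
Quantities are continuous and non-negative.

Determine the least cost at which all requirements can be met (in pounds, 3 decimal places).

£0.765

Let x1 = kg of fish meal, x2 = kg of rice bran, x3 = kg of alfalfa meal.
min 1.65x1 + 0.15x2 + 0.33x3 with:
  45.2x1 + 5.9x2 + 6.9x3 ≥ 30.1   (lysine)
  5x1 + 84x2 + 269x3 ≤ 701   (crude fibre)
  x1, x2, x3 ≥ 0.
The optimal basis is {rice bran}; fish meal, alfalfa meal drop out. There the lysine constraint is tight.
Optimal quantities: rice bran = 5.102 kg.
Total cost: 0.15·5.102 = 0.76530.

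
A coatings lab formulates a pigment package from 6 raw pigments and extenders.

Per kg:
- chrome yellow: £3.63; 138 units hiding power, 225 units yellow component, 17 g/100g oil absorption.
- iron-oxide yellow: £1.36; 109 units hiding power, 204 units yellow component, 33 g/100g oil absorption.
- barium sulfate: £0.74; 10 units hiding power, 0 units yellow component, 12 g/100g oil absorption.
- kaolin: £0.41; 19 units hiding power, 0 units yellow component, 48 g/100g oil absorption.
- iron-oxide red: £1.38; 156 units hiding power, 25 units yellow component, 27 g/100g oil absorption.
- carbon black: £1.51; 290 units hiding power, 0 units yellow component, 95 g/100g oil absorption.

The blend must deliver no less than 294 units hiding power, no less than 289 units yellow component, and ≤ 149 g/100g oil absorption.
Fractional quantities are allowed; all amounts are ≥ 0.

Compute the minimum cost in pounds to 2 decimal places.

£2.65

Treat it as an LP. Let x1 = kg of chrome yellow, x2 = kg of iron-oxide yellow, x3 = kg of barium sulfate, x4 = kg of kaolin, x5 = kg of iron-oxide red, x6 = kg of carbon black.
Minimize 3.63x1 + 1.36x2 + 0.74x3 + 0.41x4 + 1.38x5 + 1.51x6 s.t.:
  138x1 + 109x2 + 10x3 + 19x4 + 156x5 + 290x6 ≥ 294   (hiding power)
  225x1 + 204x2 + 25x5 ≥ 289   (yellow component)
  17x1 + 33x2 + 12x3 + 48x4 + 27x5 + 95x6 ≤ 149   (oil absorption)
  x1, x2, x3, x4, x5, x6 ≥ 0.
The cheapest feasible vertex uses only iron-oxide yellow, carbon black; chrome yellow, barium sulfate, kaolin, iron-oxide red are not used. There the hiding power and yellow component constraints are tight.
Solving gives x2 = 1.417, x6 = 0.4813.
Objective = 1.36·1.417 + 1.51·0.4813 = 2.6539.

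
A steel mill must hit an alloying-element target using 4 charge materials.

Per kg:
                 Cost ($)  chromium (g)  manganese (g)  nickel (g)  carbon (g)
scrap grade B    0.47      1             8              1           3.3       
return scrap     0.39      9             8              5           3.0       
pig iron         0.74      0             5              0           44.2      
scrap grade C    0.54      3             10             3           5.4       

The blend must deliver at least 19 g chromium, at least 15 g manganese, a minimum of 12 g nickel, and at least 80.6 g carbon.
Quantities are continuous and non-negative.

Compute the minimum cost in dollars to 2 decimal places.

$2.16

Let x1 = kg of scrap grade B, x2 = kg of return scrap, x3 = kg of pig iron, x4 = kg of scrap grade C.
Minimise 0.47x1 + 0.39x2 + 0.74x3 + 0.54x4 subject to:
  1x1 + 9x2 + 3x4 ≥ 19   (chromium)
  8x1 + 8x2 + 5x3 + 10x4 ≥ 15   (manganese)
  1x1 + 5x2 + 3x4 ≥ 12   (nickel)
  3.3x1 + 3x2 + 44.2x3 + 5.4x4 ≥ 80.6   (carbon)
  x1, x2, x3, x4 ≥ 0.
At the optimum only return scrap, pig iron are positive (scrap grade B, scrap grade C = 0). The nickel and carbon requirements are met with equality.
Solving gives x2 = 2.4, x3 = 1.6606.
Hence cost = 0.39·2.4 + 0.74·1.6606 = $2.1648.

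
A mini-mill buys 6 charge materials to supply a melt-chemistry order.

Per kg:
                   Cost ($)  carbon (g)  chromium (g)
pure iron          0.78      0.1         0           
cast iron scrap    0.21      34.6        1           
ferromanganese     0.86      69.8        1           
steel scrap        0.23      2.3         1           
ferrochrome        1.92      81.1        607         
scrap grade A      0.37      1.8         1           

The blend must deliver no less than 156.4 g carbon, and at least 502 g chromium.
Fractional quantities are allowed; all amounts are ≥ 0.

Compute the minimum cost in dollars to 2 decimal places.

Set it up as a linear program. Let x1 = kg of pure iron, x2 = kg of cast iron scrap, x3 = kg of ferromanganese, x4 = kg of steel scrap, x5 = kg of ferrochrome, x6 = kg of scrap grade A.
Minimize 0.78x1 + 0.21x2 + 0.86x3 + 0.23x4 + 1.92x5 + 0.37x6 subject to:
  0.1x1 + 34.6x2 + 69.8x3 + 2.3x4 + 81.1x5 + 1.8x6 ≥ 156.4   (carbon)
  1x2 + 1x3 + 1x4 + 607x5 + 1x6 ≥ 502   (chromium)
  x1, x2, x3, x4, x5, x6 ≥ 0.
The cheapest feasible vertex uses only cast iron scrap, ferrochrome; pure iron, ferromanganese, steel scrap, scrap grade A are not used. There the carbon and chromium constraints are tight.
Solving gives x2 = 2.592, x5 = 0.8227.
Cost = 0.21·2.592 + 1.92·0.8227 = 2.1239.

$2.12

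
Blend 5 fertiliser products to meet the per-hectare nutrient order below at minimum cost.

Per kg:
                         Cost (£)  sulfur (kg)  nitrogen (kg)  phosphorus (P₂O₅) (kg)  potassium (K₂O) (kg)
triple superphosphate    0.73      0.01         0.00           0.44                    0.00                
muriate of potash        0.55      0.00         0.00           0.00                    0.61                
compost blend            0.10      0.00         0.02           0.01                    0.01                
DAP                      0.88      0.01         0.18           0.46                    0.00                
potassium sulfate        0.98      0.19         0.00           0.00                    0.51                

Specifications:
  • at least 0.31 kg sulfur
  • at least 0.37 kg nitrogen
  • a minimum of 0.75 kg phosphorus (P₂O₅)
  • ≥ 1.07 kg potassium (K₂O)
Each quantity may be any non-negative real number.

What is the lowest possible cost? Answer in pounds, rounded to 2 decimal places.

Let x1 = kg of triple superphosphate, x2 = kg of muriate of potash, x3 = kg of compost blend, x4 = kg of DAP, x5 = kg of potassium sulfate.
min 0.73x1 + 0.55x2 + 0.1x3 + 0.88x4 + 0.98x5 s.t.:
  0.01x1 + 0.01x4 + 0.19x5 ≥ 0.31   (sulfur)
  0.02x3 + 0.18x4 ≥ 0.37   (nitrogen)
  0.44x1 + 0.01x3 + 0.46x4 ≥ 0.75   (phosphorus (P₂O₅))
  0.61x2 + 0.01x3 + 0.51x5 ≥ 1.07   (potassium (K₂O))
  x1, x2, x3, x4, x5 ≥ 0.
The optimal basis is {muriate of potash, compost blend, DAP, potassium sulfate}; triple superphosphate drops out. Binding constraints: sulfur, nitrogen, phosphorus (P₂O₅), potassium (K₂O).
Solving gives x2 = 0.3792, x3 = 4.757, x4 = 1.527, x5 = 1.551.
Total cost: 0.55·0.3792 + 0.1·4.757 + 0.88·1.527 + 0.98·1.551 = 3.5480.

£3.55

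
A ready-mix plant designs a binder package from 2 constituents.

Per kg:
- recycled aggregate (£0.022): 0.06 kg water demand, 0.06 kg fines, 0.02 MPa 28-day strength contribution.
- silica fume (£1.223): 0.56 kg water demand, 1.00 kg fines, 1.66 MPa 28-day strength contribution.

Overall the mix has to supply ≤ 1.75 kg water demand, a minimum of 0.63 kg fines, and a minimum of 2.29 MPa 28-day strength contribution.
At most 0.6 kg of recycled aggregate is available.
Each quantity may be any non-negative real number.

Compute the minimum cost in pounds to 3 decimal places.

Treat it as an LP. Let x1 = kg of recycled aggregate, x2 = kg of silica fume.
min 0.022x1 + 1.223x2 subject to:
  0.06x1 + 0.56x2 ≤ 1.75   (water demand)
  0.06x1 + 1x2 ≥ 0.63   (fines)
  0.02x1 + 1.66x2 ≥ 2.29   (28-day strength contribution)
  x1 ≤ 0.6
  x1, x2 ≥ 0.
At the optimum only silica fume is positive (recycled aggregate = 0). There the 28-day strength contribution constraint is tight.
Solving gives x2 = 1.3795.
Cost = 1.223·1.3795 = 1.68713.

£1.687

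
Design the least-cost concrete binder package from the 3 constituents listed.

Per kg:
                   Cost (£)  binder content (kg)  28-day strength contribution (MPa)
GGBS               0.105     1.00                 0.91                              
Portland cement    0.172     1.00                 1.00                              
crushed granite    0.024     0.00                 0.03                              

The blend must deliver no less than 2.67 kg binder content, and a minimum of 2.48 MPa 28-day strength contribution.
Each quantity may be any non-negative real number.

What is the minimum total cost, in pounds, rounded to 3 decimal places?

£0.286

Let x1 = kg of GGBS, x2 = kg of Portland cement, x3 = kg of crushed granite.
Minimise 0.105x1 + 0.172x2 + 0.024x3 s.t.:
  1x1 + 1x2 ≥ 2.67   (binder content)
  0.91x1 + 1x2 + 0.03x3 ≥ 2.48   (28-day strength contribution)
  x1, x2, x3 ≥ 0.
At the optimum only GGBS is positive (Portland cement, crushed granite = 0). Binding constraint: 28-day strength contribution.
That vertex is x1 = 2.725.
Objective = 0.105·2.725 = 0.28613.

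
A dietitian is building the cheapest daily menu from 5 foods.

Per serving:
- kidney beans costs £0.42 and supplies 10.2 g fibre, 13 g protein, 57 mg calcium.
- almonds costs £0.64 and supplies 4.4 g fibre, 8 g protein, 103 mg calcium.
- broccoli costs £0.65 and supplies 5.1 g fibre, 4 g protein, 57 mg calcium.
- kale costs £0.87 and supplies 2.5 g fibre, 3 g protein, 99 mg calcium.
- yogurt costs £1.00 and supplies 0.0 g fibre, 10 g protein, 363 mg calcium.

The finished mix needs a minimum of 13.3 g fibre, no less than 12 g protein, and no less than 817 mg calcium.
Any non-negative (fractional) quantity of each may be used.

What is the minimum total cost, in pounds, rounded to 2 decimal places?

Set it up as a linear program. Let x1 = servings of kidney beans, x2 = servings of almonds, x3 = servings of broccoli, x4 = servings of kale, x5 = servings of yogurt.
Minimise 0.42x1 + 0.64x2 + 0.65x3 + 0.87x4 + 1x5 subject to:
  10.2x1 + 4.4x2 + 5.1x3 + 2.5x4 ≥ 13.3   (fibre)
  13x1 + 8x2 + 4x3 + 3x4 + 10x5 ≥ 12   (protein)
  57x1 + 103x2 + 57x3 + 99x4 + 363x5 ≥ 817   (calcium)
  x1, x2, x3, x4, x5 ≥ 0.
The cheapest feasible vertex uses only kidney beans, yogurt; almonds, broccoli, kale are not used. The fibre and calcium requirements are met with equality.
Solving gives x1 = 1.304, x5 = 2.046.
Objective = 0.42·1.304 + 1·2.046 = 2.5937.

£2.59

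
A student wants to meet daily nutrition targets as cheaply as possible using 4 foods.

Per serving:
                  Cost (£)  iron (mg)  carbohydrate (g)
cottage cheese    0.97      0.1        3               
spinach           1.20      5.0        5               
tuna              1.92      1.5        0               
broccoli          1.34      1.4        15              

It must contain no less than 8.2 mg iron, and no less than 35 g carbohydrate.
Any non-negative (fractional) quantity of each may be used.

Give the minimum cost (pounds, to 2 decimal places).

£3.95

Treat it as an LP. Let x1 = servings of cottage cheese, x2 = servings of spinach, x3 = servings of tuna, x4 = servings of broccoli.
Minimise 0.97x1 + 1.2x2 + 1.92x3 + 1.34x4 s.t.:
  0.1x1 + 5x2 + 1.5x3 + 1.4x4 ≥ 8.2   (iron)
  3x1 + 5x2 + 15x4 ≥ 35   (carbohydrate)
  x1, x2, x3, x4 ≥ 0.
At the optimum only spinach, broccoli are positive (cottage cheese, tuna = 0). The iron and carbohydrate requirements are met with equality.
Solving gives x2 = 1.088, x4 = 1.971.
Cost = 1.2·1.088 + 1.34·1.971 = 3.9467.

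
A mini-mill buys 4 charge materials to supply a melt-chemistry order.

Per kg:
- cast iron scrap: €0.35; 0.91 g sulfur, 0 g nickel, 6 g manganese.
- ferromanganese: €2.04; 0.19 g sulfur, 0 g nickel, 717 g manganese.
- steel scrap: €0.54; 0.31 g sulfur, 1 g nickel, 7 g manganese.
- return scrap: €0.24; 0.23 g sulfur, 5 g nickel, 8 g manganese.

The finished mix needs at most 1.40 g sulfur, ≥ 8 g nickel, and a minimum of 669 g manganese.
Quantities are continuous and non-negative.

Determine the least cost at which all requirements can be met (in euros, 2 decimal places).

€2.25

Set it up as a linear program. Let x1 = kg of cast iron scrap, x2 = kg of ferromanganese, x3 = kg of steel scrap, x4 = kg of return scrap.
Minimize 0.35x1 + 2.04x2 + 0.54x3 + 0.24x4 subject to:
  0.91x1 + 0.19x2 + 0.31x3 + 0.23x4 ≤ 1.4   (sulfur)
  1x3 + 5x4 ≥ 8   (nickel)
  6x1 + 717x2 + 7x3 + 8x4 ≥ 669   (manganese)
  x1, x2, x3, x4 ≥ 0.
The optimal basis is {ferromanganese, return scrap}; cast iron scrap, steel scrap drop out. The nickel and manganese requirements are met with equality.
So ferromanganese = 0.9152 kg, return scrap = 1.6 kg.
Objective = 2.04·0.9152 + 0.24·1.6 = 2.2510.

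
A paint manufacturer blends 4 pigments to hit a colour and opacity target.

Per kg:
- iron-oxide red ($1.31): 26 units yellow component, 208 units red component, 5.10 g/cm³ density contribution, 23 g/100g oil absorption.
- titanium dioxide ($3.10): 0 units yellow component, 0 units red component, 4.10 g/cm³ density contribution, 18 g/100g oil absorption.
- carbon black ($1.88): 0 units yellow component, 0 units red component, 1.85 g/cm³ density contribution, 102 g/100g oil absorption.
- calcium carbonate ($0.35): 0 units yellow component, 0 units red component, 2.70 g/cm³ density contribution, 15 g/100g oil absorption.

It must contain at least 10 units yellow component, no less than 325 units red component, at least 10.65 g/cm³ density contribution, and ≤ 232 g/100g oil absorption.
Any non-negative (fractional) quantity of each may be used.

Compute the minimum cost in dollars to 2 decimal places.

$2.39

Let x1 = kg of iron-oxide red, x2 = kg of titanium dioxide, x3 = kg of carbon black, x4 = kg of calcium carbonate.
Minimise 1.31x1 + 3.1x2 + 1.88x3 + 0.35x4 s.t.:
  26x1 ≥ 10   (yellow component)
  208x1 ≥ 325   (red component)
  5.1x1 + 4.1x2 + 1.85x3 + 2.7x4 ≥ 10.65   (density contribution)
  23x1 + 18x2 + 102x3 + 15x4 ≤ 232   (oil absorption)
  x1, x2, x3, x4 ≥ 0.
The cheapest feasible vertex uses only iron-oxide red, calcium carbonate; titanium dioxide, carbon black are not used. There the red component and density contribution constraints are tight.
That vertex is x1 = 1.562, x4 = 0.9931.
Total cost: 1.31·1.562 + 0.35·0.9931 = 2.3938.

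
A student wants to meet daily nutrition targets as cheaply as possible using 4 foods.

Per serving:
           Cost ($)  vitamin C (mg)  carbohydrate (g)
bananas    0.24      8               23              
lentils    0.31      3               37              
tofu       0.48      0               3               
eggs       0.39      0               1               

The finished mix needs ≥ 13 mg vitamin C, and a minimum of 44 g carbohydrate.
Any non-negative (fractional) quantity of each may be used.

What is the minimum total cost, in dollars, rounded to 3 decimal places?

Treat it as an LP. Let x1 = servings of bananas, x2 = servings of lentils, x3 = servings of tofu, x4 = servings of eggs.
min 0.24x1 + 0.31x2 + 0.48x3 + 0.39x4 s.t.:
  8x1 + 3x2 ≥ 13   (vitamin C)
  23x1 + 37x2 + 3x3 + 1x4 ≥ 44   (carbohydrate)
  x1, x2, x3, x4 ≥ 0.
The minimum-cost mix takes nothing from tofu, eggs — only bananas, lentils. The vitamin C and carbohydrate requirements are met with equality.
Solving gives x1 = 1.537, x2 = 0.2335.
Objective = 0.24·1.537 + 0.31·0.2335 = 0.44127.

$0.441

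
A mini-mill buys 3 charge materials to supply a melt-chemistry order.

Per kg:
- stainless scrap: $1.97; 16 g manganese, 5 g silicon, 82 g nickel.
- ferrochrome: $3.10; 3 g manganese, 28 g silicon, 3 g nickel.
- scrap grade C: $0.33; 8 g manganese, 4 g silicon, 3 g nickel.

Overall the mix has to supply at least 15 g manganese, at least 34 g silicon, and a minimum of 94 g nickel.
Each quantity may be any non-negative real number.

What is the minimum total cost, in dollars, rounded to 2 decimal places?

Treat it as an LP. Let x1 = kg of stainless scrap, x2 = kg of ferrochrome, x3 = kg of scrap grade C.
Minimise 1.97x1 + 3.1x2 + 0.33x3 with:
  16x1 + 3x2 + 8x3 ≥ 15   (manganese)
  5x1 + 28x2 + 4x3 ≥ 34   (silicon)
  82x1 + 3x2 + 3x3 ≥ 94   (nickel)
  x1, x2, x3 ≥ 0.
At the optimum only stainless scrap, scrap grade C are positive (ferrochrome = 0). Binding constraints: silicon and nickel.
Solving gives x1 = 0.8754, x3 = 7.406.
Hence cost = 1.97·0.8754 + 0.33·7.406 = $4.1685.

$4.17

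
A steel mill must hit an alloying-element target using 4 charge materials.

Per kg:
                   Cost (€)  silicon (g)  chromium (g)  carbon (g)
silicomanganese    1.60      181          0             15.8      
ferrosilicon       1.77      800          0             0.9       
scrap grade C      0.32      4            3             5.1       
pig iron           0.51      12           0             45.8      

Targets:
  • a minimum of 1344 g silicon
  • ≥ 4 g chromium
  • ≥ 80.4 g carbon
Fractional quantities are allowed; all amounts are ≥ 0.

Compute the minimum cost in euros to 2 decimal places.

€4.15

Treat it as an LP. Let x1 = kg of silicomanganese, x2 = kg of ferrosilicon, x3 = kg of scrap grade C, x4 = kg of pig iron.
Minimize 1.6x1 + 1.77x2 + 0.32x3 + 0.51x4 subject to:
  181x1 + 800x2 + 4x3 + 12x4 ≥ 1344   (silicon)
  3x3 ≥ 4   (chromium)
  15.8x1 + 0.9x2 + 5.1x3 + 45.8x4 ≥ 80.4   (carbon)
  x1, x2, x3, x4 ≥ 0.
The minimum-cost mix takes nothing from silicomanganese — only ferrosilicon, scrap grade C, pig iron. There the silicon, chromium, carbon constraints are tight.
That vertex is x2 = 1.65, x3 = 1.333, x4 = 1.575.
Cost = 1.77·1.65 + 0.32·1.333 + 0.51·1.575 = 4.1503.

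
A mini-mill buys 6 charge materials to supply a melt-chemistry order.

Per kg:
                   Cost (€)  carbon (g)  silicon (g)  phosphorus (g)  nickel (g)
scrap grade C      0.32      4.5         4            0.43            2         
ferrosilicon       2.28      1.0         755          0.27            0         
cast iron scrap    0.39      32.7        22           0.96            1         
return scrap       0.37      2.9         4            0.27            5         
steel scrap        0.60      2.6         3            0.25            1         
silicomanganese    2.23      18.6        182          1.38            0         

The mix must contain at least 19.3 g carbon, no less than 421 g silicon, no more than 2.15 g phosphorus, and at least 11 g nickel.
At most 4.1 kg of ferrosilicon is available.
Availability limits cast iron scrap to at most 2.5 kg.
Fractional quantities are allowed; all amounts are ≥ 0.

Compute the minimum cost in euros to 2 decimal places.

Let x1 = kg of scrap grade C, x2 = kg of ferrosilicon, x3 = kg of cast iron scrap, x4 = kg of return scrap, x5 = kg of steel scrap, x6 = kg of silicomanganese.
Minimize 0.32x1 + 2.28x2 + 0.39x3 + 0.37x4 + 0.6x5 + 2.23x6 s.t.:
  4.5x1 + 1x2 + 32.7x3 + 2.9x4 + 2.6x5 + 18.6x6 ≥ 19.3   (carbon)
  4x1 + 755x2 + 22x3 + 4x4 + 3x5 + 182x6 ≥ 421   (silicon)
  0.43x1 + 0.27x2 + 0.96x3 + 0.27x4 + 0.25x5 + 1.38x6 ≤ 2.15   (phosphorus)
  2x1 + 1x3 + 5x4 + 1x5 ≥ 11   (nickel)
  x2 ≤ 4.1
  x3 ≤ 2.5
  x1, x2, x3, x4, x5, x6 ≥ 0.
The cheapest feasible vertex uses only ferrosilicon, cast iron scrap, return scrap; scrap grade C, steel scrap, silicomanganese are not used. There the carbon, silicon, nickel constraints are tight.
So ferrosilicon = 0.5351 kg, cast iron scrap = 0.3856 kg, return scrap = 2.123 kg.
Total cost: 2.28·0.5351 + 0.39·0.3856 + 0.37·2.123 = 2.1559.

€2.16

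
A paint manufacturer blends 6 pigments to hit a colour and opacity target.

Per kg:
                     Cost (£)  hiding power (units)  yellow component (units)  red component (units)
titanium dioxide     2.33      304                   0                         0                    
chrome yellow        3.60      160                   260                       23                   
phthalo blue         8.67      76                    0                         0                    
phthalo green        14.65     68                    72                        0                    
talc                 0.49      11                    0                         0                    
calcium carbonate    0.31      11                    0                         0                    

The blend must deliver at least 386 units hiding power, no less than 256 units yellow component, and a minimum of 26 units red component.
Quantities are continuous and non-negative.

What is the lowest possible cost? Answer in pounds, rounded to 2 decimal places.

Let x1 = kg of titanium dioxide, x2 = kg of chrome yellow, x3 = kg of phthalo blue, x4 = kg of phthalo green, x5 = kg of talc, x6 = kg of calcium carbonate.
min 2.33x1 + 3.6x2 + 8.67x3 + 14.65x4 + 0.49x5 + 0.31x6 subject to:
  304x1 + 160x2 + 76x3 + 68x4 + 11x5 + 11x6 ≥ 386   (hiding power)
  260x2 + 72x4 ≥ 256   (yellow component)
  23x2 ≥ 26   (red component)
  x1, x2, x3, x4, x5, x6 ≥ 0.
The minimum-cost mix takes nothing from phthalo blue, phthalo green, talc, calcium carbonate — only titanium dioxide, chrome yellow. The hiding power and red component requirements are met with equality.
So titanium dioxide = 0.6748 kg, chrome yellow = 1.13 kg.
Cost = 2.33·0.6748 + 3.6·1.13 = 5.6403.

£5.64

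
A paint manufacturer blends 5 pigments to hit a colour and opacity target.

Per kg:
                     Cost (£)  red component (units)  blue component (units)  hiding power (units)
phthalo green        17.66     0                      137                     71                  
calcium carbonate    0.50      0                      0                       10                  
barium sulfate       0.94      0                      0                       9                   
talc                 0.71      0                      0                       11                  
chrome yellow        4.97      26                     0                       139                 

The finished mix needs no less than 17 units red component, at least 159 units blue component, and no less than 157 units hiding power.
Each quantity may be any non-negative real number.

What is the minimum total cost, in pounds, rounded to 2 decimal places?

Treat it as an LP. Let x1 = kg of phthalo green, x2 = kg of calcium carbonate, x3 = kg of barium sulfate, x4 = kg of talc, x5 = kg of chrome yellow.
Minimise 17.66x1 + 0.5x2 + 0.94x3 + 0.71x4 + 4.97x5 s.t.:
  26x5 ≥ 17   (red component)
  137x1 ≥ 159   (blue component)
  71x1 + 10x2 + 9x3 + 11x4 + 139x5 ≥ 157   (hiding power)
  x1, x2, x3, x4, x5 ≥ 0.
The cheapest feasible vertex uses only phthalo green, chrome yellow; calcium carbonate, barium sulfate, talc are not used. There the red component and blue component constraints are tight.
That vertex is x1 = 1.161, x5 = 0.6538.
Hence cost = 17.66·1.161 + 4.97·0.6538 = £23.7526.

£23.75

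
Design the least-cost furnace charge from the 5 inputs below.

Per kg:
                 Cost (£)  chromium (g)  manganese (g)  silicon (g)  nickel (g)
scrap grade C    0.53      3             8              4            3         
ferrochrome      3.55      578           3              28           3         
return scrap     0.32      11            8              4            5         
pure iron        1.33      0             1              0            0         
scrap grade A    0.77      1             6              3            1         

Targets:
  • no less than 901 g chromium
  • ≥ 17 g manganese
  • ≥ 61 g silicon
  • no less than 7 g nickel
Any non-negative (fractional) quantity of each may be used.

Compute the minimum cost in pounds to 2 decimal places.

This is a linear program. Let x1 = kg of scrap grade C, x2 = kg of ferrochrome, x3 = kg of return scrap, x4 = kg of pure iron, x5 = kg of scrap grade A.
Minimise 0.53x1 + 3.55x2 + 0.32x3 + 1.33x4 + 0.77x5 with:
  3x1 + 578x2 + 11x3 + 1x5 ≥ 901   (chromium)
  8x1 + 3x2 + 8x3 + 1x4 + 6x5 ≥ 17   (manganese)
  4x1 + 28x2 + 4x3 + 3x5 ≥ 61   (silicon)
  3x1 + 3x2 + 5x3 + 1x5 ≥ 7   (nickel)
  x1, x2, x3, x4, x5 ≥ 0.
At the optimum only ferrochrome, return scrap are positive (scrap grade C, pure iron, scrap grade A = 0). The chromium and silicon requirements are met with equality.
That vertex is x2 = 1.464, x3 = 5.005.
Cost = 3.55·1.464 + 0.32·5.005 = 6.7988.

£6.80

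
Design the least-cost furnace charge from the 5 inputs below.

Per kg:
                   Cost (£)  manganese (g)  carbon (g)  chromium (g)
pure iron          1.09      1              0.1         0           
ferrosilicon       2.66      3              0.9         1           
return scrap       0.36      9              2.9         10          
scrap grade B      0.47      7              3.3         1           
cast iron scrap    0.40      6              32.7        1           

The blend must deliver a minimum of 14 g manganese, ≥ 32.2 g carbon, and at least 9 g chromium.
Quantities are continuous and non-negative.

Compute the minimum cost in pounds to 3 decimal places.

This is a linear program. Let x1 = kg of pure iron, x2 = kg of ferrosilicon, x3 = kg of return scrap, x4 = kg of scrap grade B, x5 = kg of cast iron scrap.
min 1.09x1 + 2.66x2 + 0.36x3 + 0.47x4 + 0.4x5 s.t.:
  1x1 + 3x2 + 9x3 + 7x4 + 6x5 ≥ 14   (manganese)
  0.1x1 + 0.9x2 + 2.9x3 + 3.3x4 + 32.7x5 ≥ 32.2   (carbon)
  1x2 + 10x3 + 1x4 + 1x5 ≥ 9   (chromium)
  x1, x2, x3, x4, x5 ≥ 0.
The optimal basis is {return scrap, cast iron scrap}; pure iron, ferrosilicon, scrap grade B drop out. There the manganese and carbon constraints are tight.
Solving gives x3 = 0.9556, x5 = 0.9.
Total cost: 0.36·0.9556 + 0.4·0.9 = 0.70402.

£0.704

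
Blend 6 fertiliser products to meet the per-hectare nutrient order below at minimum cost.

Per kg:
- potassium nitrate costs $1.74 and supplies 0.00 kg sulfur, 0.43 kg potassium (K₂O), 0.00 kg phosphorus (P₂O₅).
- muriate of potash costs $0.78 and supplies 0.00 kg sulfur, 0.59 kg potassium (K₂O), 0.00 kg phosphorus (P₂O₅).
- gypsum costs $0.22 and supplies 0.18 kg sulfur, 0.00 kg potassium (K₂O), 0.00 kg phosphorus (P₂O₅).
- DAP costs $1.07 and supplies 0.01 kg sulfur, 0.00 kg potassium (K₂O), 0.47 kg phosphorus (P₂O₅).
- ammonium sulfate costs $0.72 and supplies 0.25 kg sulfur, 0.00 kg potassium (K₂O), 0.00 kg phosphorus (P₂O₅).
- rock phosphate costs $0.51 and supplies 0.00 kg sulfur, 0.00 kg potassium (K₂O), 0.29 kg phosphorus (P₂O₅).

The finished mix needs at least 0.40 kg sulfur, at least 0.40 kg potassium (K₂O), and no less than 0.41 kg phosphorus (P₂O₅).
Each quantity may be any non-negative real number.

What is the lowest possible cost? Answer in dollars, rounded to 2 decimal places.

Set it up as a linear program. Let x1 = kg of potassium nitrate, x2 = kg of muriate of potash, x3 = kg of gypsum, x4 = kg of DAP, x5 = kg of ammonium sulfate, x6 = kg of rock phosphate.
Minimise 1.74x1 + 0.78x2 + 0.22x3 + 1.07x4 + 0.72x5 + 0.51x6 with:
  0.18x3 + 0.01x4 + 0.25x5 ≥ 0.4   (sulfur)
  0.43x1 + 0.59x2 ≥ 0.4   (potassium (K₂O))
  0.47x4 + 0.29x6 ≥ 0.41   (phosphorus (P₂O₅))
  x1, x2, x3, x4, x5, x6 ≥ 0.
The cheapest feasible vertex uses only muriate of potash, gypsum, rock phosphate; potassium nitrate, DAP, ammonium sulfate are not used. There the sulfur, potassium (K₂O), phosphorus (P₂O₅) constraints are tight.
So muriate of potash = 0.678 kg, gypsum = 2.222 kg, rock phosphate = 1.414 kg.
Total cost: 0.78·0.678 + 0.22·2.222 + 0.51·1.414 = 1.7388.

$1.74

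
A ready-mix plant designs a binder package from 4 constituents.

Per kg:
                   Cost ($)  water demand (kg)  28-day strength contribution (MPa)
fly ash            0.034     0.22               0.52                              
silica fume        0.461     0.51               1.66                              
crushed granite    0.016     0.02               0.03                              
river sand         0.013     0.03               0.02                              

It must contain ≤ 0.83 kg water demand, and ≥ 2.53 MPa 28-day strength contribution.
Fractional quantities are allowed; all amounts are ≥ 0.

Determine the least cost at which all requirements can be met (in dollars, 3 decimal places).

$0.606

Set it up as a linear program. Let x1 = kg of fly ash, x2 = kg of silica fume, x3 = kg of crushed granite, x4 = kg of river sand.
min 0.034x1 + 0.461x2 + 0.016x3 + 0.013x4 s.t.:
  0.22x1 + 0.51x2 + 0.02x3 + 0.03x4 ≤ 0.83   (water demand)
  0.52x1 + 1.66x2 + 0.03x3 + 0.02x4 ≥ 2.53   (28-day strength contribution)
  x1, x2, x3, x4 ≥ 0.
The optimal basis is {fly ash, silica fume}; crushed granite, river sand drop out. Binding constraints: water demand and 28-day strength contribution.
Solving gives x1 = 0.875, x2 = 1.25.
Hence cost = 0.034·0.875 + 0.461·1.25 = $0.60600.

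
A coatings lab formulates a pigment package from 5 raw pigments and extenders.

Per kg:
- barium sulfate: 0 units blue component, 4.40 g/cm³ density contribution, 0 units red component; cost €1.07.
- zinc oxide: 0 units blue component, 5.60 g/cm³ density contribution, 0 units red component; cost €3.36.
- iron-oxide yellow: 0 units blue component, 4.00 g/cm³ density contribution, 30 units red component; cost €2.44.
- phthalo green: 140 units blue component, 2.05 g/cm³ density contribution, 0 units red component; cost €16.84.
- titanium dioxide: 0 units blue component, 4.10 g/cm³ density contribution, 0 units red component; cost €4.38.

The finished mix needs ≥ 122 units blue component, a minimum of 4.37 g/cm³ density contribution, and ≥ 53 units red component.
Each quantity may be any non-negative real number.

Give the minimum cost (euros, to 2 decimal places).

This is a linear program. Let x1 = kg of barium sulfate, x2 = kg of zinc oxide, x3 = kg of iron-oxide yellow, x4 = kg of phthalo green, x5 = kg of titanium dioxide.
Minimize 1.07x1 + 3.36x2 + 2.44x3 + 16.84x4 + 4.38x5 s.t.:
  140x4 ≥ 122   (blue component)
  4.4x1 + 5.6x2 + 4x3 + 2.05x4 + 4.1x5 ≥ 4.37   (density contribution)
  30x3 ≥ 53   (red component)
  x1, x2, x3, x4, x5 ≥ 0.
The optimal basis is {iron-oxide yellow, phthalo green}; barium sulfate, zinc oxide, titanium dioxide drop out. The blue component and red component requirements are met with equality.
Solving gives x3 = 1.767, x4 = 0.8714.
Total cost: 2.44·1.767 + 16.84·0.8714 = 18.9859.

€18.99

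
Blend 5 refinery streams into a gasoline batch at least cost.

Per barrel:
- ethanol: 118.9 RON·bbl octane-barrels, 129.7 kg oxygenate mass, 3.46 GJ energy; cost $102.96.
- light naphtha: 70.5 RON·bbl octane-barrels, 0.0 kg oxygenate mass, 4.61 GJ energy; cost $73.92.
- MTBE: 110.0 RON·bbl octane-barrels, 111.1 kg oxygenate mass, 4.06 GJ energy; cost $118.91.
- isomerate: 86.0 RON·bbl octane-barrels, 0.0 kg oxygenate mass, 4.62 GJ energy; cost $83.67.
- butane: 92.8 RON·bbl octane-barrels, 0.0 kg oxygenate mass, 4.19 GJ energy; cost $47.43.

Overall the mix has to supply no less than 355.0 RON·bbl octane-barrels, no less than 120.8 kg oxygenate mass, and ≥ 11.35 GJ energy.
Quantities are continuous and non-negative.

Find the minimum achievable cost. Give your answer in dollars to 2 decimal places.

Treat it as an LP. Let x1 = barrels of ethanol, x2 = barrels of light naphtha, x3 = barrels of MTBE, x4 = barrels of isomerate, x5 = barrels of butane.
Minimize 102.96x1 + 73.92x2 + 118.91x3 + 83.67x4 + 47.43x5 s.t.:
  118.9x1 + 70.5x2 + 110x3 + 86x4 + 92.8x5 ≥ 355   (octane-barrels)
  129.7x1 + 111.1x3 ≥ 120.8   (oxygenate mass)
  3.46x1 + 4.61x2 + 4.06x3 + 4.62x4 + 4.19x5 ≥ 11.35   (energy)
  x1, x2, x3, x4, x5 ≥ 0.
The optimal basis is {ethanol, butane}; light naphtha, MTBE, isomerate drop out. There the octane-barrels and oxygenate mass constraints are tight.
That vertex is x1 = 0.93138, x5 = 2.6321.
Hence cost = 102.96·0.93138 + 47.43·2.6321 = $220.7354.

$220.74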